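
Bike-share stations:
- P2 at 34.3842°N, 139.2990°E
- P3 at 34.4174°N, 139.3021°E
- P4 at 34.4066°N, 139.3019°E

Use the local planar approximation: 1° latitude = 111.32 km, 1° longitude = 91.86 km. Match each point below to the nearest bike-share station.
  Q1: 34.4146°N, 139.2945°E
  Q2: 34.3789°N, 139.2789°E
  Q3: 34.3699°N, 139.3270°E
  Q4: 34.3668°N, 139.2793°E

Q1 at 34.4146°N, 139.2945°E:
  P2: 3.4093 km
  P3: 0.7646 km
  P4: 1.1203 km
  → nearest: P3 (0.7646 km)
Q2 at 34.3789°N, 139.2789°E:
  P2: 1.9384 km
  P3: 4.7864 km
  P4: 3.7379 km
  → nearest: P2 (1.9384 km)
Q3 at 34.3699°N, 139.3270°E:
  P2: 3.0248 km
  P3: 5.7612 km
  P4: 4.6912 km
  → nearest: P2 (3.0248 km)
Q4 at 34.3668°N, 139.2793°E:
  P2: 2.6508 km
  P3: 6.0096 km
  P4: 4.8928 km
  → nearest: P2 (2.6508 km)

Q1→P3; Q2→P2; Q3→P2; Q4→P2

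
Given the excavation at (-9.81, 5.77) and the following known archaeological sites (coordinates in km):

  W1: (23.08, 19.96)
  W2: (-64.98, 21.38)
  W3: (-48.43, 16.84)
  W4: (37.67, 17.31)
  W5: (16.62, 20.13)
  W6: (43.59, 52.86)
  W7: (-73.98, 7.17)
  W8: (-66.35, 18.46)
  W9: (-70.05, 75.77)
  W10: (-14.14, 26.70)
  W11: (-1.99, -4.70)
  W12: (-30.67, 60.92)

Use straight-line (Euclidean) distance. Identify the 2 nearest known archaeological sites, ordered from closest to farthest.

W11, W10

Distances from (-9.81, 5.77):
W1: √((32.89)² + (14.19)²) = √(1081.7521 + 201.3561) = 35.82 km
W2: √((-55.17)² + (15.61)²) = √(3043.7289 + 243.6721) = 57.34 km
W3: √((-38.62)² + (11.07)²) = √(1491.5044 + 122.5449) = 40.18 km
W4: √((47.48)² + (11.54)²) = √(2254.3504 + 133.1716) = 48.86 km
W5: √((26.43)² + (14.36)²) = √(698.5449 + 206.2096) = 30.08 km
W6: √((53.40)² + (47.09)²) = √(2851.5600 + 2217.4681) = 71.20 km
W7: √((-64.17)² + (1.40)²) = √(4117.7889 + 1.9600) = 64.19 km
W8: √((-56.54)² + (12.69)²) = √(3196.7716 + 161.0361) = 57.95 km
W9: √((-60.24)² + (70.00)²) = √(3628.8576 + 4900.0000) = 92.35 km
W10: √((-4.33)² + (20.93)²) = √(18.7489 + 438.0649) = 21.37 km
W11: √((7.82)² + (-10.47)²) = √(61.1524 + 109.6209) = 13.07 km
W12: √((-20.86)² + (55.15)²) = √(435.1396 + 3041.5225) = 58.96 km
Sorted: W11 (13.07 km) < W10 (21.37 km) < W5 (30.08 km) < W1 (35.82 km) < …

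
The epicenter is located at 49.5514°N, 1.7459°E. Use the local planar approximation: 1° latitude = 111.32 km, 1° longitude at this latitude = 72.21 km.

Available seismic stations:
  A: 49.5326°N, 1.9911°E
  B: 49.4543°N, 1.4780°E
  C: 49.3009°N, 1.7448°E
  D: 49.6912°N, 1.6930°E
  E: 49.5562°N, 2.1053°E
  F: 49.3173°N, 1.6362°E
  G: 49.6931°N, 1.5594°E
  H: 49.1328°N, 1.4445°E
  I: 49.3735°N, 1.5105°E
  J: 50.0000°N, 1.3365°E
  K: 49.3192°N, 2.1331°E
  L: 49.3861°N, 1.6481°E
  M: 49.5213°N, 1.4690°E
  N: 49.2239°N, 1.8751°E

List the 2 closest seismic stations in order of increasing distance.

D, A

Distances from 49.5514°N, 1.7459°E:
A: √((-0.0188·111.32)² + (0.2452·72.21)²) = √(4.379879 + 313.498612) = 17.8291 km
B: √((-0.0971·111.32)² + (-0.2679·72.21)²) = √(116.838199 + 374.231308) = 22.1601 km
C: √((-0.2505·111.32)² + (-0.0011·72.21)²) = √(777.610034 + 0.006309) = 27.8858 km
D: √((0.1398·111.32)² + (-0.0529·72.21)²) = √(242.192527 + 14.591705) = 16.0245 km
E: √((0.0048·111.32)² + (0.3594·72.21)²) = √(0.285515 + 673.520526) = 25.9578 km
F: √((-0.2341·111.32)² + (-0.1097·72.21)²) = √(679.124225 + 62.749164) = 27.2374 km
G: √((0.1417·111.32)² + (-0.1865·72.21)²) = √(248.820464 + 181.364533) = 20.7409 km
H: √((-0.4186·111.32)² + (-0.3014·72.21)²) = √(2171.425048 + 473.675788) = 51.4305 km
I: √((-0.1779·111.32)² + (-0.2354·72.21)²) = √(392.191603 + 288.939959) = 26.0985 km
J: √((0.4486·111.32)² + (-0.4094·72.21)²) = √(2493.819025 + 873.957607) = 58.0325 km
K: √((-0.2322·111.32)² + (0.3872·72.21)²) = √(668.145159 + 781.745495) = 38.0774 km
L: √((-0.1653·111.32)² + (-0.0978·72.21)²) = √(338.604014 + 49.873793) = 19.7098 km
M: √((-0.0301·111.32)² + (-0.2769·72.21)²) = √(11.227405 + 399.797986) = 20.2738 km
N: √((-0.3275·111.32)² + (0.1292·72.21)²) = √(1329.134723 + 87.040167) = 37.6321 km
Sorted: D (16.0245 km) < A (17.8291 km) < L (19.7098 km) < M (20.2738 km) < …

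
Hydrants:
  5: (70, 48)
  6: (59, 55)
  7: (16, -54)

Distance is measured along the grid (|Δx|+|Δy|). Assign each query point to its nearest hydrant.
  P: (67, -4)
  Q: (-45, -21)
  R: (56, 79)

P at (67, -4):
  5: 55
  6: 67
  7: 101
  → nearest: 5 (55)
Q at (-45, -21):
  5: 184
  6: 180
  7: 94
  → nearest: 7 (94)
R at (56, 79):
  5: 45
  6: 27
  7: 173
  → nearest: 6 (27)

P→5; Q→7; R→6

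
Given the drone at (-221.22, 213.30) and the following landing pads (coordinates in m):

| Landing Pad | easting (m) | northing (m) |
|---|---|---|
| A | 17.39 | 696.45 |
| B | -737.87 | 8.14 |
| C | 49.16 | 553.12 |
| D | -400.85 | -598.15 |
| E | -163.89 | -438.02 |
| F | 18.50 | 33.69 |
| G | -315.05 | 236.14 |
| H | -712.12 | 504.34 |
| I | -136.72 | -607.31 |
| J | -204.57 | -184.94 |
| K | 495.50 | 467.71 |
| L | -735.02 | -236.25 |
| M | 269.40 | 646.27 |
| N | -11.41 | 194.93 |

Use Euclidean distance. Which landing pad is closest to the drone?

Distances from (-221.22, 213.30):
A: 538.86 m
B: 555.89 m
C: 434.26 m
D: 831.09 m
E: 653.84 m
F: 299.54 m
G: 96.57 m
H: 570.69 m
I: 824.95 m
J: 398.59 m
K: 760.53 m
L: 682.70 m
M: 654.35 m
N: 210.61 m
Minimum: G at 96.57 m.

G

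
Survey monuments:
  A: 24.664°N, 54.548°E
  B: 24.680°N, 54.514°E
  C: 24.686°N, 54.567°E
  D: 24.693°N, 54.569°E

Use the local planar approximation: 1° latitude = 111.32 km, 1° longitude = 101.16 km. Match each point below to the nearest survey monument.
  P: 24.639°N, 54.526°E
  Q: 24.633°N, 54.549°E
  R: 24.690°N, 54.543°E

P→A; Q→A; R→C

P at 24.639°N, 54.526°E:
  A: 3.563 km
  B: 4.723 km
  C: 6.677 km
  D: 7.420 km
  → nearest: A (3.563 km)
Q at 24.633°N, 54.549°E:
  A: 3.452 km
  B: 6.317 km
  C: 6.175 km
  D: 6.979 km
  → nearest: A (3.452 km)
R at 24.690°N, 54.543°E:
  A: 2.938 km
  B: 3.138 km
  C: 2.468 km
  D: 2.651 km
  → nearest: C (2.468 km)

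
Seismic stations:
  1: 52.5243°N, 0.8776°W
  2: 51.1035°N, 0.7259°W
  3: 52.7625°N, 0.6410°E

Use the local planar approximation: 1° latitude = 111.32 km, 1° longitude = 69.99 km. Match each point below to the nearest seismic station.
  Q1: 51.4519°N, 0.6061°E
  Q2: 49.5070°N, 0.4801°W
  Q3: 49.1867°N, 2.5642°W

Q1→2; Q2→2; Q3→2

Q1 at 51.4519°N, 0.6061°E:
  1: 158.2248 km
  2: 100.9723 km
  3: 145.9164 km
  → nearest: 2 (100.9723 km)
Q2 at 49.5070°N, 0.4801°W:
  1: 337.0361 km
  2: 178.5531 km
  3: 370.7995 km
  → nearest: 2 (178.5531 km)
Q3 at 49.1867°N, 2.5642°W:
  1: 389.8434 km
  2: 249.1672 km
  3: 456.9191 km
  → nearest: 2 (249.1672 km)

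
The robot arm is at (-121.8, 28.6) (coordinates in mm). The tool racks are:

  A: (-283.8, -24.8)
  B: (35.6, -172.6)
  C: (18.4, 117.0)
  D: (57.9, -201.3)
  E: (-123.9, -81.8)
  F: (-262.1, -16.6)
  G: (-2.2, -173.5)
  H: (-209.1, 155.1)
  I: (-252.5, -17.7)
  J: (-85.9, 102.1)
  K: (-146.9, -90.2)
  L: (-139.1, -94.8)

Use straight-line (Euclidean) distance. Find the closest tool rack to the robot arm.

Distances from (-121.8, 28.6):
A: √((-162.0)² + (-53.4)²) = √(26244.000 + 2851.560) = 170.6 mm
B: √((157.4)² + (-201.2)²) = √(24774.760 + 40481.440) = 255.5 mm
C: √((140.2)² + (88.4)²) = √(19656.040 + 7814.560) = 165.7 mm
D: √((179.7)² + (-229.9)²) = √(32292.090 + 52854.010) = 291.8 mm
E: √((-2.1)² + (-110.4)²) = √(4.410 + 12188.160) = 110.4 mm
F: √((-140.3)² + (-45.2)²) = √(19684.090 + 2043.040) = 147.4 mm
G: √((119.6)² + (-202.1)²) = √(14304.160 + 40844.410) = 234.8 mm
H: √((-87.3)² + (126.5)²) = √(7621.290 + 16002.250) = 153.7 mm
I: √((-130.7)² + (-46.3)²) = √(17082.490 + 2143.690) = 138.7 mm
J: √((35.9)² + (73.5)²) = √(1288.810 + 5402.250) = 81.8 mm
K: √((-25.1)² + (-118.8)²) = √(630.010 + 14113.440) = 121.4 mm
L: √((-17.3)² + (-123.4)²) = √(299.290 + 15227.560) = 124.6 mm
Minimum: J at 81.8 mm.

J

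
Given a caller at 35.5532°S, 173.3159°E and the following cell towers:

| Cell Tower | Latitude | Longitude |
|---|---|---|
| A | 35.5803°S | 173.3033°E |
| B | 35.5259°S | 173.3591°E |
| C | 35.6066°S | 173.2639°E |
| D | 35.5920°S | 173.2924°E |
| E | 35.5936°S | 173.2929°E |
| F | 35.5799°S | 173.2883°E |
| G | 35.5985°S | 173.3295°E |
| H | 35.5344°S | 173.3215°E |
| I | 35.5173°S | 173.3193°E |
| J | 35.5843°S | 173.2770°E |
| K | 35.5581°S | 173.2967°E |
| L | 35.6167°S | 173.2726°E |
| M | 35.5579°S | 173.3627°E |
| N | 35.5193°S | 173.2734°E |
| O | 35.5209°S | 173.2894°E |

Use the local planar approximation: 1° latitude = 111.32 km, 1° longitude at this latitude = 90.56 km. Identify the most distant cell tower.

Distances from 35.5532°S, 173.3159°E:
A: √((-0.0271·111.32)² + (-0.0126·90.56)²) = √(9.100913 + 1.302009) = 3.2254 km
B: √((0.0273·111.32)² + (0.0432·90.56)²) = √(9.235740 + 15.305246) = 4.9539 km
C: √((-0.0534·111.32)² + (-0.0520·90.56)²) = √(35.336938 + 22.175811) = 7.5837 km
D: √((-0.0388·111.32)² + (-0.0235·90.56)²) = √(18.655627 + 4.529065) = 4.8150 km
E: √((-0.0404·111.32)² + (-0.0230·90.56)²) = √(20.225959 + 4.338389) = 4.9562 km
F: √((-0.0267·111.32)² + (-0.0276·90.56)²) = √(8.834234 + 6.247280) = 3.8835 km
G: √((-0.0453·111.32)² + (0.0136·90.56)²) = √(25.429791 + 1.516878) = 5.1910 km
H: √((0.0188·111.32)² + (0.0056·90.56)²) = √(4.379879 + 0.257187) = 2.1534 km
I: √((0.0359·111.32)² + (0.0034·90.56)²) = √(15.971117 + 0.094805) = 4.0082 km
J: √((-0.0311·111.32)² + (-0.0389·90.56)²) = √(11.985804 + 12.410007) = 4.9392 km
K: √((-0.0049·111.32)² + (-0.0192·90.56)²) = √(0.297535 + 3.023259) = 1.8223 km
L: √((-0.0635·111.32)² + (-0.0433·90.56)²) = √(49.968216 + 15.376186) = 8.0836 km
M: √((-0.0047·111.32)² + (0.0468·90.56)²) = √(0.273742 + 17.962407) = 4.2704 km
N: √((0.0339·111.32)² + (-0.0425·90.56)²) = √(14.241174 + 14.813261) = 5.3902 km
O: √((0.0323·111.32)² + (-0.0265·90.56)²) = √(12.928598 + 5.759232) = 4.3229 km
Maximum: L at 8.0836 km.

L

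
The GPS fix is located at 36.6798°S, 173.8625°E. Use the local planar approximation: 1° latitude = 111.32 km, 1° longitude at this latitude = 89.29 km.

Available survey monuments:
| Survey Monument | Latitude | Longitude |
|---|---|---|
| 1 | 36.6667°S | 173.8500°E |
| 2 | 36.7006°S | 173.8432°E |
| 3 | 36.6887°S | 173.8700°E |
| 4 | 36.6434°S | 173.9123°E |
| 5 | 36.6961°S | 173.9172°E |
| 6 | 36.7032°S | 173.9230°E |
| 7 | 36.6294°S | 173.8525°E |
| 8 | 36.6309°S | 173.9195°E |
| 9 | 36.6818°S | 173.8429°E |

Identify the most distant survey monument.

Distances from 36.6798°S, 173.8625°E:
1: 1.8364 km
2: 2.8864 km
3: 1.1958 km
4: 6.0160 km
5: 5.2103 km
6: 5.9973 km
7: 5.6811 km
8: 7.4522 km
9: 1.7642 km
Maximum: 8 at 7.4522 km.

8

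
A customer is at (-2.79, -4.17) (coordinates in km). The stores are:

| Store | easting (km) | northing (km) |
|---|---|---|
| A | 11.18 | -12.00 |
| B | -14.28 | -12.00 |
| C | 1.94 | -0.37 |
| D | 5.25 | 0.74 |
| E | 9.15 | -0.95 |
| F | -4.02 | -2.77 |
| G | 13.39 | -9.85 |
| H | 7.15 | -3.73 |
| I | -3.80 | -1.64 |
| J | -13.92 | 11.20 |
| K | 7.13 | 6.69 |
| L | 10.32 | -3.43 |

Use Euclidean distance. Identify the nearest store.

F

Distances from (-2.79, -4.17):
A: √((13.97)² + (-7.83)²) = √(195.1609 + 61.3089) = 16.01 km
B: √((-11.49)² + (-7.83)²) = √(132.0201 + 61.3089) = 13.90 km
C: √((4.73)² + (3.80)²) = √(22.3729 + 14.4400) = 6.07 km
D: √((8.04)² + (4.91)²) = √(64.6416 + 24.1081) = 9.42 km
E: √((11.94)² + (3.22)²) = √(142.5636 + 10.3684) = 12.37 km
F: √((-1.23)² + (1.40)²) = √(1.5129 + 1.9600) = 1.86 km
G: √((16.18)² + (-5.68)²) = √(261.7924 + 32.2624) = 17.15 km
H: √((9.94)² + (0.44)²) = √(98.8036 + 0.1936) = 9.95 km
I: √((-1.01)² + (2.53)²) = √(1.0201 + 6.4009) = 2.72 km
J: √((-11.13)² + (15.37)²) = √(123.8769 + 236.2369) = 18.98 km
K: √((9.92)² + (10.86)²) = √(98.4064 + 117.9396) = 14.71 km
L: √((13.11)² + (0.74)²) = √(171.8721 + 0.5476) = 13.13 km
Minimum: F at 1.86 km.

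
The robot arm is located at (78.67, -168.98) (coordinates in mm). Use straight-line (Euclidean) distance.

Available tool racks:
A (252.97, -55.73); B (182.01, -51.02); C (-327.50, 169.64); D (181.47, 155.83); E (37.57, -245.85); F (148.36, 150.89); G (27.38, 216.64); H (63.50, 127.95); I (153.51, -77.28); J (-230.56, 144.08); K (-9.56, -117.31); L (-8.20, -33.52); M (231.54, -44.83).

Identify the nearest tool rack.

Distances from (78.67, -168.98):
A: √((174.30)² + (113.25)²) = √(30380.4900 + 12825.5625) = 207.86 mm
B: √((103.34)² + (117.96)²) = √(10679.1556 + 13914.5616) = 156.82 mm
C: √((-406.17)² + (338.62)²) = √(164974.0689 + 114663.5044) = 528.81 mm
D: √((102.80)² + (324.81)²) = √(10567.8400 + 105501.5361) = 340.69 mm
E: √((-41.10)² + (-76.87)²) = √(1689.2100 + 5908.9969) = 87.17 mm
F: √((69.69)² + (319.87)²) = √(4856.6961 + 102316.8169) = 327.37 mm
G: √((-51.29)² + (385.62)²) = √(2630.6641 + 148702.7844) = 389.02 mm
H: √((-15.17)² + (296.93)²) = √(230.1289 + 88167.4249) = 297.32 mm
I: √((74.84)² + (91.70)²) = √(5601.0256 + 8408.8900) = 118.36 mm
J: √((-309.23)² + (313.06)²) = √(95623.1929 + 98006.5636) = 440.03 mm
K: √((-88.23)² + (51.67)²) = √(7784.5329 + 2669.7889) = 102.25 mm
L: √((-86.87)² + (135.46)²) = √(7546.3969 + 18349.4116) = 160.92 mm
M: √((152.87)² + (124.15)²) = √(23369.2369 + 15413.2225) = 196.93 mm
Minimum: E at 87.17 mm.

E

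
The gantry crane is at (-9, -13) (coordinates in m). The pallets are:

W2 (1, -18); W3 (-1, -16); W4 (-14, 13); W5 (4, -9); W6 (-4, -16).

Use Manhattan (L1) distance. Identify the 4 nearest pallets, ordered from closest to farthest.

Distances from (-9, -13):
W2: 15 m
W3: 11 m
W4: 31 m
W5: 17 m
W6: 8 m
Sorted: W6 (8 m) < W3 (11 m) < W2 (15 m) < W5 (17 m) < W4 (31 m)

W6, W3, W2, W5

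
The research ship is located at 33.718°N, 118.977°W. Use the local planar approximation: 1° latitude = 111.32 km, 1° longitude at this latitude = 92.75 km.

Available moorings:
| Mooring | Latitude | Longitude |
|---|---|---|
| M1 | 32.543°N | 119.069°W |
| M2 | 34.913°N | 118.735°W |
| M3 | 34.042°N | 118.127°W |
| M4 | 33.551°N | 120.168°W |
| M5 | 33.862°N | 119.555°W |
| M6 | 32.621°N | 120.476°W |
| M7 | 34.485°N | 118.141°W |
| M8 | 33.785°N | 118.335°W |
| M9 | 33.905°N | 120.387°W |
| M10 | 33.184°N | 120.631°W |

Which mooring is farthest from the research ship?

Distances from 33.718°N, 118.977°W:
M1: √((-1.175·111.32)² + (-0.092·92.75)²) = √(17108.90160 + 72.81209) = 131.079 km
M2: √((1.195·111.32)² + (0.242·92.75)²) = √(17696.28915 + 503.80047) = 134.908 km
M3: √((0.324·111.32)² + (0.850·92.75)²) = √(1300.87754 + 6215.35141) = 86.696 km
M4: √((-0.167·111.32)² + (-1.191·92.75)²) = √(345.60446 + 12202.57146) = 112.019 km
M5: √((0.144·111.32)² + (-0.578·92.75)²) = √(256.96346 + 2873.97849) = 55.955 km
M6: √((-1.097·111.32)² + (-1.499·92.75)²) = √(14912.81569 + 19329.96654) = 185.048 km
M7: √((0.767·111.32)² + (0.836·92.75)²) = √(7290.16106 + 6012.29652) = 115.336 km
M8: √((0.067·111.32)² + (0.642·92.75)²) = √(55.62833 + 3545.66657) = 60.011 km
M9: √((0.187·111.32)² + (-1.410·92.75)²) = √(433.34083 + 17102.75451) = 132.424 km
M10: √((-0.534·111.32)² + (-1.654·92.75)²) = √(3533.69376 + 23534.16787) = 164.523 km
Maximum: M6 at 185.048 km.

M6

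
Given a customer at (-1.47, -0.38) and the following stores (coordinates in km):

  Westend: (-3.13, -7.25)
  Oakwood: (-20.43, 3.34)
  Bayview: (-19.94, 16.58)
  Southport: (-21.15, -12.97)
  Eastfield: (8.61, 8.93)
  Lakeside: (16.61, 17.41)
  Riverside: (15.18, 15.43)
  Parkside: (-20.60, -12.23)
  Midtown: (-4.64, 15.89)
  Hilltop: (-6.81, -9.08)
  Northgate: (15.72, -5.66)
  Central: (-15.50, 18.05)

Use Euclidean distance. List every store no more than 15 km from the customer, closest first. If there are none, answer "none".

Distances from (-1.47, -0.38):
Westend: √((-1.66)² + (-6.87)²) = √(2.7556 + 47.1969) = 7.07 km
Oakwood: √((-18.96)² + (3.72)²) = √(359.4816 + 13.8384) = 19.32 km
Bayview: √((-18.47)² + (16.96)²) = √(341.1409 + 287.6416) = 25.08 km
Southport: √((-19.68)² + (-12.59)²) = √(387.3024 + 158.5081) = 23.36 km
Eastfield: √((10.08)² + (9.31)²) = √(101.6064 + 86.6761) = 13.72 km
Lakeside: √((18.08)² + (17.79)²) = √(326.8864 + 316.4841) = 25.36 km
Riverside: √((16.65)² + (15.81)²) = √(277.2225 + 249.9561) = 22.96 km
Parkside: √((-19.13)² + (-11.85)²) = √(365.9569 + 140.4225) = 22.50 km
Midtown: √((-3.17)² + (16.27)²) = √(10.0489 + 264.7129) = 16.58 km
Hilltop: √((-5.34)² + (-8.70)²) = √(28.5156 + 75.6900) = 10.21 km
Northgate: √((17.19)² + (-5.28)²) = √(295.4961 + 27.8784) = 17.98 km
Central: √((-14.03)² + (18.43)²) = √(196.8409 + 339.6649) = 23.16 km
Threshold 15 km: Westend (7.07 km), Hilltop (10.21 km), Eastfield (13.72 km) are within range.

Westend, Hilltop, Eastfield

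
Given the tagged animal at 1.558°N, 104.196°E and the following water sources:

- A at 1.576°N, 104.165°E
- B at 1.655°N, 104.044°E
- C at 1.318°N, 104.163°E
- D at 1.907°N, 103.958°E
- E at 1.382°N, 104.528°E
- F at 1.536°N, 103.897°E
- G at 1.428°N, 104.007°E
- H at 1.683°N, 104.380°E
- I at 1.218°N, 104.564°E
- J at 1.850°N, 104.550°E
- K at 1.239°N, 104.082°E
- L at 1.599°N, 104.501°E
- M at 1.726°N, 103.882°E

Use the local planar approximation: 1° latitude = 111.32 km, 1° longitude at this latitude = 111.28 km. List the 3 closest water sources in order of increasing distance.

Distances from 1.558°N, 104.196°E:
A: 3.989 km
B: 20.067 km
C: 26.968 km
D: 47.019 km
E: 41.819 km
F: 33.363 km
G: 25.530 km
H: 24.756 km
I: 55.763 km
J: 51.073 km
K: 37.709 km
L: 34.246 km
M: 39.632 km
Sorted: A (3.989 km) < B (20.067 km) < H (24.756 km) < G (25.530 km) < C (26.968 km) < …

A, B, H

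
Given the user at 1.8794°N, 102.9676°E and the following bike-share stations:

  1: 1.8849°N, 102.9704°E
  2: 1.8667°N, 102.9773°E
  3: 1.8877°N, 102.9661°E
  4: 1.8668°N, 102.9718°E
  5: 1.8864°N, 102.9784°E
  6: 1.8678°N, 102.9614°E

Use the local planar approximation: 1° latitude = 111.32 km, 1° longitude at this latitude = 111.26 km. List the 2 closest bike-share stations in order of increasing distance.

Distances from 1.8794°N, 102.9676°E:
1: √((0.0055·111.32)² + (0.0028·111.26)²) = √(0.374862 + 0.097050) = 0.6870 km
2: √((-0.0127·111.32)² + (0.0097·111.26)²) = √(1.998729 + 1.164720) = 1.7786 km
3: √((0.0083·111.32)² + (-0.0015·111.26)²) = √(0.853695 + 0.027852) = 0.9389 km
4: √((-0.0126·111.32)² + (0.0042·111.26)²) = √(1.967377 + 0.218362) = 1.4784 km
5: √((0.0070·111.32)² + (0.0108·111.26)²) = √(0.607215 + 1.443862) = 1.4322 km
6: √((-0.0116·111.32)² + (-0.0062·111.26)²) = √(1.667487 + 0.475841) = 1.4640 km
Sorted: 1 (0.6870 km) < 3 (0.9389 km) < 5 (1.4322 km) < 6 (1.4640 km) < …

1, 3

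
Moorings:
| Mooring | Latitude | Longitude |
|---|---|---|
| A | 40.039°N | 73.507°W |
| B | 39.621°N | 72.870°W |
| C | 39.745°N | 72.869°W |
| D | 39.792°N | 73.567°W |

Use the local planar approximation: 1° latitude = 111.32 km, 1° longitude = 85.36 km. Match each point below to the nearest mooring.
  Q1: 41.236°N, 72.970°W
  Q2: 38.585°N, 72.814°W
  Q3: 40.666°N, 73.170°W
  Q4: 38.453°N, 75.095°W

Q1 at 41.236°N, 72.970°W:
  A: 140.914 km
  B: 179.984 km
  C: 166.202 km
  D: 168.630 km
  → nearest: A (140.914 km)
Q2 at 38.585°N, 72.814°W:
  A: 172.330 km
  B: 115.427 km
  C: 129.217 km
  D: 148.946 km
  → nearest: B (115.427 km)
Q3 at 40.666°N, 73.170°W:
  A: 75.493 km
  B: 119.115 km
  C: 105.696 km
  D: 103.026 km
  → nearest: A (75.493 km)
Q4 at 38.453°N, 75.095°W:
  A: 222.588 km
  B: 230.169 km
  C: 238.307 km
  D: 198.066 km
  → nearest: D (198.066 km)

Q1→A; Q2→B; Q3→A; Q4→D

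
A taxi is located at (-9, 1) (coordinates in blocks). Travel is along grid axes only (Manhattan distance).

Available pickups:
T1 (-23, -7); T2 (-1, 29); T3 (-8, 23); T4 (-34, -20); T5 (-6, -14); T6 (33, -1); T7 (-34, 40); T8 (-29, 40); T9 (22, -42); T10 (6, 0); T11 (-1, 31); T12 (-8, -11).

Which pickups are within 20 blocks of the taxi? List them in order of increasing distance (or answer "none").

Distances from (-9, 1):
T1: |-14| + |-8| = 14 + 8 = 22 blocks
T2: |8| + |28| = 8 + 28 = 36 blocks
T3: |1| + |22| = 1 + 22 = 23 blocks
T4: |-25| + |-21| = 25 + 21 = 46 blocks
T5: |3| + |-15| = 3 + 15 = 18 blocks
T6: |42| + |-2| = 42 + 2 = 44 blocks
T7: |-25| + |39| = 25 + 39 = 64 blocks
T8: |-20| + |39| = 20 + 39 = 59 blocks
T9: |31| + |-43| = 31 + 43 = 74 blocks
T10: |15| + |-1| = 15 + 1 = 16 blocks
T11: |8| + |30| = 8 + 30 = 38 blocks
T12: |1| + |-12| = 1 + 12 = 13 blocks
Threshold 20 blocks: T12 (13 blocks), T10 (16 blocks), T5 (18 blocks) are within range.

T12, T10, T5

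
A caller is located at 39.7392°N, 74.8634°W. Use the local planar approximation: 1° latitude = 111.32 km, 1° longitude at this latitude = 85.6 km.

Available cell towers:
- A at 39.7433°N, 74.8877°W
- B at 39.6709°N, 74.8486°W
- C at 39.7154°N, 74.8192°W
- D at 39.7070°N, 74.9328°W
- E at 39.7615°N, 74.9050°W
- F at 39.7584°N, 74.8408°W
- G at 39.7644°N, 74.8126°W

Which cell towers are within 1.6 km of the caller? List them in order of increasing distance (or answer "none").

Distances from 39.7392°N, 74.8634°W:
A: √((0.0041·111.32)² + (-0.0243·85.6)²) = √(0.208312 + 4.326733) = 2.1296 km
B: √((-0.0683·111.32)² + (0.0148·85.6)²) = √(57.807981 + 1.604985) = 7.7080 km
C: √((-0.0238·111.32)² + (0.0442·85.6)²) = √(7.019405 + 14.315024) = 4.6189 km
D: √((-0.0322·111.32)² + (-0.0694·85.6)²) = √(12.848669 + 35.291204) = 6.9383 km
E: √((0.0223·111.32)² + (-0.0416·85.6)²) = √(6.162488 + 12.680436) = 4.3408 km
F: √((0.0192·111.32)² + (0.0226·85.6)²) = √(4.568239 + 3.742522) = 2.8828 km
G: √((0.0252·111.32)² + (0.0508·85.6)²) = √(7.869506 + 18.909278) = 5.1748 km
Threshold 1.6 km: none within range.

none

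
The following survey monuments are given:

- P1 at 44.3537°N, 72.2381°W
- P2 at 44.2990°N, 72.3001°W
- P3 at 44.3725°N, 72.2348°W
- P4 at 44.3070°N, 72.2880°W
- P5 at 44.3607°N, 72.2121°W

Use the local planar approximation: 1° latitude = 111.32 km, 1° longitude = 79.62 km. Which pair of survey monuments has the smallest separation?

Pairwise distances:
P1–P2: √((-0.0547·111.32)² + (-0.0620·79.62)²) = √(37.078405 + 24.368440) = 7.8388 km
P1–P3: √((0.0188·111.32)² + (0.0033·79.62)²) = √(4.379879 + 0.069035) = 2.1092 km
P1–P4: √((-0.0467·111.32)² + (-0.0499·79.62)²) = √(27.025899 + 15.785031) = 6.5430 km
P1–P5: √((0.0070·111.32)² + (0.0260·79.62)²) = √(0.607215 + 4.285397) = 2.2119 km
P2–P3: √((0.0735·111.32)² + (0.0653·79.62)²) = √(66.945451 + 27.031535) = 9.6942 km
P2–P4: √((0.0080·111.32)² + (0.0121·79.62)²) = √(0.793097 + 0.928143) = 1.3120 km
P2–P5: √((0.0617·111.32)² + (0.0880·79.62)²) = √(47.175523 + 49.091883) = 9.8116 km
P3–P4: √((-0.0655·111.32)² + (-0.0532·79.62)²) = √(53.165389 + 17.941866) = 8.4325 km
P3–P5: √((-0.0118·111.32)² + (0.0227·79.62)²) = √(1.725482 + 3.266601) = 2.2343 km
P4–P5: √((0.0537·111.32)² + (0.0759·79.62)²) = √(35.735097 + 36.519759) = 8.5003 km
Closest pair: P2–P4 at 1.3120 km.

P2 and P4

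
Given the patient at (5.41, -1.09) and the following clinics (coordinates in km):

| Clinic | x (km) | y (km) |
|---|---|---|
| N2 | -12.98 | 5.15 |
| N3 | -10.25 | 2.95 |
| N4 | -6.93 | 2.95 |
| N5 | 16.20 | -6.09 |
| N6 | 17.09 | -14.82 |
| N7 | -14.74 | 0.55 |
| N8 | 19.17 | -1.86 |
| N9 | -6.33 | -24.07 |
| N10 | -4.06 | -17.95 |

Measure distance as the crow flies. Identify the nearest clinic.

N5

Distances from (5.41, -1.09):
N2: √((-18.39)² + (6.24)²) = √(338.1921 + 38.9376) = 19.42 km
N3: √((-15.66)² + (4.04)²) = √(245.2356 + 16.3216) = 16.17 km
N4: √((-12.34)² + (4.04)²) = √(152.2756 + 16.3216) = 12.98 km
N5: √((10.79)² + (-5.00)²) = √(116.4241 + 25.0000) = 11.89 km
N6: √((11.68)² + (-13.73)²) = √(136.4224 + 188.5129) = 18.03 km
N7: √((-20.15)² + (1.64)²) = √(406.0225 + 2.6896) = 20.22 km
N8: √((13.76)² + (-0.77)²) = √(189.3376 + 0.5929) = 13.78 km
N9: √((-11.74)² + (-22.98)²) = √(137.8276 + 528.0804) = 25.81 km
N10: √((-9.47)² + (-16.86)²) = √(89.6809 + 284.2596) = 19.34 km
Minimum: N5 at 11.89 km.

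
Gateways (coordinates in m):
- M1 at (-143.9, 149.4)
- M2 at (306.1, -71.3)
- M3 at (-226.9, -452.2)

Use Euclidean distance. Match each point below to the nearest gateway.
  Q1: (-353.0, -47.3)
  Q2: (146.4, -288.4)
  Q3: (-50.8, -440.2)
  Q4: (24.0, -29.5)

Q1 at (-353.0, -47.3):
  M1: 287.1 m
  M2: 659.5 m
  M3: 424.1 m
  → nearest: M1 (287.1 m)
Q2 at (146.4, -288.4):
  M1: 525.3 m
  M2: 269.5 m
  M3: 407.7 m
  → nearest: M2 (269.5 m)
Q3 at (-50.8, -440.2):
  M1: 596.9 m
  M2: 513.3 m
  M3: 176.5 m
  → nearest: M3 (176.5 m)
Q4 at (24.0, -29.5):
  M1: 245.3 m
  M2: 285.2 m
  M3: 491.6 m
  → nearest: M1 (245.3 m)

Q1→M1; Q2→M2; Q3→M3; Q4→M1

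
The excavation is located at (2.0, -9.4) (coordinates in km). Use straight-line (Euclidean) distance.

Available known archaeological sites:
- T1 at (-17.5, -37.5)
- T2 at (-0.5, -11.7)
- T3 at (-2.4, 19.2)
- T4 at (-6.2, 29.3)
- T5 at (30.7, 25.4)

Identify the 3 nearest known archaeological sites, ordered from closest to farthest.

Distances from (2.0, -9.4):
T1: √((-19.5)² + (-28.1)²) = √(380.250 + 789.610) = 34.2 km
T2: √((-2.5)² + (-2.3)²) = √(6.250 + 5.290) = 3.4 km
T3: √((-4.4)² + (28.6)²) = √(19.360 + 817.960) = 28.9 km
T4: √((-8.2)² + (38.7)²) = √(67.240 + 1497.690) = 39.6 km
T5: √((28.7)² + (34.8)²) = √(823.690 + 1211.040) = 45.1 km
Sorted: T2 (3.4 km) < T3 (28.9 km) < T1 (34.2 km) < T4 (39.6 km) < T5 (45.1 km)

T2, T3, T1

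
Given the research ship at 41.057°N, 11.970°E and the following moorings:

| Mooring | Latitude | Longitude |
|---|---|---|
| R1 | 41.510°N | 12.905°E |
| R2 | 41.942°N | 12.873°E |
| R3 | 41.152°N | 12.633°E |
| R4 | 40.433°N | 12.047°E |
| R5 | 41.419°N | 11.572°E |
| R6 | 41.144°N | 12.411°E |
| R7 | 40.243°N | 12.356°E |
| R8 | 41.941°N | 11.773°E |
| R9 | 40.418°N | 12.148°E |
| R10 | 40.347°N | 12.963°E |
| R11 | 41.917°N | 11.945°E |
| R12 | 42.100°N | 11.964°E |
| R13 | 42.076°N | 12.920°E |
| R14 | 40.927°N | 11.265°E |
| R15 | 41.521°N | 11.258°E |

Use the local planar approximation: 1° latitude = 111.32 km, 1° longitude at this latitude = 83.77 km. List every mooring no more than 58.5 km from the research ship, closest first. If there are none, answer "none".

R6, R5, R3

Distances from 41.057°N, 11.970°E:
R1: √((0.453·111.32)² + (0.935·83.77)²) = √(2542.97915 + 6134.79779) = 93.155 km
R2: √((0.885·111.32)² + (0.903·83.77)²) = √(9705.83573 + 5722.06164) = 124.209 km
R3: √((0.095·111.32)² + (0.663·83.77)²) = √(111.83909 + 3084.63717) = 56.537 km
R4: √((-0.624·111.32)² + (0.077·83.77)²) = √(4825.20284 + 41.60624) = 69.763 km
R5: √((0.362·111.32)² + (-0.398·83.77)²) = √(1623.91591 + 1111.58627) = 52.302 km
R6: √((0.087·111.32)² + (0.441·83.77)²) = √(93.79613 + 1364.75348) = 38.191 km
R7: √((-0.814·111.32)² + (0.386·83.77)²) = √(8210.98399 + 1045.56645) = 96.211 km
R8: √((0.884·111.32)² + (-0.197·83.77)²) = √(9683.91403 + 272.33878) = 99.781 km
R9: √((-0.639·111.32)² + (0.178·83.77)²) = √(5059.97198 + 222.33971) = 72.680 km
R10: √((-0.710·111.32)² + (0.993·83.77)²) = √(6246.87898 + 6919.51297) = 114.745 km
R11: √((0.860·111.32)² + (-0.025·83.77)²) = √(9165.22852 + 4.38588) = 95.758 km
R12: √((1.043·111.32)² + (-0.006·83.77)²) = √(13480.77972 + 0.25263) = 116.108 km
R13: √((1.019·111.32)² + (0.950·83.77)²) = √(12867.51737 + 6333.21514) = 138.567 km
R14: √((-0.130·111.32)² + (-0.705·83.77)²) = √(209.42721 + 3487.82965) = 60.805 km
R15: √((0.464·111.32)² + (-0.712·83.77)²) = √(2667.97869 + 3557.43537) = 78.901 km
Threshold 58.5 km: R6 (38.191 km), R5 (52.302 km), R3 (56.537 km) are within range.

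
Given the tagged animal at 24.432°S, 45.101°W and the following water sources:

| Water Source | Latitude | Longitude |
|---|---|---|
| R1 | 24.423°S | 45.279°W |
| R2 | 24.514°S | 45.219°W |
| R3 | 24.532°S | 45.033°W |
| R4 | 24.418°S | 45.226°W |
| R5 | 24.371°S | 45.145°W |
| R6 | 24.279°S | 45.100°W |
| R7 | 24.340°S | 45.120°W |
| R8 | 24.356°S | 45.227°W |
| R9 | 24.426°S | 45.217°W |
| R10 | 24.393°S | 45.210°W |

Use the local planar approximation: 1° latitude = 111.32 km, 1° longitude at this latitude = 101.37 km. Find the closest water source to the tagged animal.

Distances from 24.432°S, 45.101°W:
R1: √((0.009·111.32)² + (-0.178·101.37)²) = √(1.00376 + 325.58088) = 18.072 km
R2: √((-0.082·111.32)² + (-0.118·101.37)²) = √(83.32477 + 143.08131) = 15.047 km
R3: √((-0.100·111.32)² + (0.068·101.37)²) = √(123.92142 + 47.51565) = 13.093 km
R4: √((0.014·111.32)² + (-0.125·101.37)²) = √(2.42886 + 160.56058) = 12.767 km
R5: √((0.061·111.32)² + (-0.044·101.37)²) = √(46.11116 + 19.89410) = 8.124 km
R6: √((0.153·111.32)² + (0.001·101.37)²) = √(290.08766 + 0.01028) = 17.032 km
R7: √((0.092·111.32)² + (-0.019·101.37)²) = √(104.88709 + 3.70959) = 10.421 km
R8: √((0.076·111.32)² + (-0.126·101.37)²) = √(71.57701 + 163.13982) = 15.320 km
R9: √((0.006·111.32)² + (-0.116·101.37)²) = √(0.44612 + 138.27220) = 11.778 km
R10: √((0.039·111.32)² + (-0.109·101.37)²) = √(18.84845 + 122.08769) = 11.872 km
Minimum: R5 at 8.124 km.

R5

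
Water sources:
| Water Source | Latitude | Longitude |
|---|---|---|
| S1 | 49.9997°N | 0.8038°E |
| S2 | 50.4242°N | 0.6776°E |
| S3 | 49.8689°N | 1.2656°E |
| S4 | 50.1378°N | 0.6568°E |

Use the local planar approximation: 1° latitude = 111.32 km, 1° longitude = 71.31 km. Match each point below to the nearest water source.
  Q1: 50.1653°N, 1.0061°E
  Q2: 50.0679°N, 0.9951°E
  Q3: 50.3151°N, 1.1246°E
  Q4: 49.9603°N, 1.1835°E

Q1→S1; Q2→S1; Q3→S2; Q4→S3

Q1 at 50.1653°N, 1.0061°E:
  S1: 23.4082 km
  S2: 37.1400 km
  S3: 37.8301 km
  S4: 25.0960 km
  → nearest: S1 (23.4082 km)
Q2 at 50.0679°N, 0.9951°E:
  S1: 15.6119 km
  S2: 45.6705 km
  S3: 29.3738 km
  S4: 25.3481 km
  → nearest: S1 (15.6119 km)
Q3 at 50.3151°N, 1.1246°E:
  S1: 41.9053 km
  S2: 34.1109 km
  S3: 50.6784 km
  S4: 38.7603 km
  → nearest: S2 (34.1109 km)
Q4 at 49.9603°N, 1.1835°E:
  S1: 27.4293 km
  S2: 62.9943 km
  S3: 11.7388 km
  S4: 42.4394 km
  → nearest: S3 (11.7388 km)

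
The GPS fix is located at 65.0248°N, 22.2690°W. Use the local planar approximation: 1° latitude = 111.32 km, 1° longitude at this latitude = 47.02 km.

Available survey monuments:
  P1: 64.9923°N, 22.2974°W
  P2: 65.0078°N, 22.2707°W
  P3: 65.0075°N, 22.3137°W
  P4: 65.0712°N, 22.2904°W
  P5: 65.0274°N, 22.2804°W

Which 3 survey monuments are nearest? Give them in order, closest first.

P5, P2, P3

Distances from 65.0248°N, 22.2690°W:
P1: √((-0.0325·111.32)² + (-0.0284·47.02)²) = √(13.089200 + 1.783208) = 3.8565 km
P2: √((-0.0170·111.32)² + (-0.0017·47.02)²) = √(3.581329 + 0.006389) = 1.8941 km
P3: √((-0.0173·111.32)² + (-0.0447·47.02)²) = √(3.708844 + 4.417538) = 2.8507 km
P4: √((0.0464·111.32)² + (-0.0214·47.02)²) = √(26.679787 + 1.012495) = 5.2623 km
P5: √((0.0026·111.32)² + (-0.0114·47.02)²) = √(0.083771 + 0.287326) = 0.6092 km
Sorted: P5 (0.6092 km) < P2 (1.8941 km) < P3 (2.8507 km) < P1 (3.8565 km) < P4 (5.2623 km)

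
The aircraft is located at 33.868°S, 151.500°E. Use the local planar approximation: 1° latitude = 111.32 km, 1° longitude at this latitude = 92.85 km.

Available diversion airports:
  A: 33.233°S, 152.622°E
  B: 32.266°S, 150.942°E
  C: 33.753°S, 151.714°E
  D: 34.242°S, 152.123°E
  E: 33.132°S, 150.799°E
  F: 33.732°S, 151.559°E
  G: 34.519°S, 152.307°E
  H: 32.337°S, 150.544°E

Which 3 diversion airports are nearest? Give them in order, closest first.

F, C, D

Distances from 33.868°S, 151.500°E:
A: √((0.635·111.32)² + (1.122·92.85)²) = √(4996.82162 + 10852.99318) = 125.896 km
B: √((1.602·111.32)² + (-0.558·92.85)²) = √(31803.24382 + 2684.30719) = 185.708 km
C: √((0.115·111.32)² + (0.214·92.85)²) = √(163.88608 + 394.81293) = 23.637 km
D: √((-0.374·111.32)² + (0.623·92.85)²) = √(1733.36331 + 3346.10765) = 71.270 km
E: √((0.736·111.32)² + (-0.701·92.85)²) = √(6712.77397 + 4236.42822) = 104.638 km
F: √((0.136·111.32)² + (0.059·92.85)²) = √(229.20507 + 30.01013) = 16.100 km
G: √((-0.651·111.32)² + (0.807·92.85)²) = √(5251.80234 + 5614.49741) = 104.242 km
H: √((1.531·111.32)² + (-0.956·92.85)²) = √(29046.69849 + 7879.15421) = 192.161 km
Sorted: F (16.100 km) < C (23.637 km) < D (71.270 km) < G (104.242 km) < E (104.638 km) < …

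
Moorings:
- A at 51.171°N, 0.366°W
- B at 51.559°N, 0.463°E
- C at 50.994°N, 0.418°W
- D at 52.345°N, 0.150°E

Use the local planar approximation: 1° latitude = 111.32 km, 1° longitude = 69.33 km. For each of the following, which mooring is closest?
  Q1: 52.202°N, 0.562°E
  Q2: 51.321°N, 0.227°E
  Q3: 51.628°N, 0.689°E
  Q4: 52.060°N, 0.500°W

Q1→D; Q2→B; Q3→B; Q4→D

Q1 at 52.202°N, 0.562°E:
  A: √((-1.031·111.32)² + (-0.928·69.33)²) = √(13172.36408 + 4139.40913) = 131.574 km
  B: √((-0.643·111.32)² + (-0.099·69.33)²) = √(5123.51888 + 47.10997) = 71.907 km
  C: √((-1.208·111.32)² + (-0.980·69.33)²) = √(18083.40729 + 4616.30560) = 150.664 km
  D: √((0.143·111.32)² + (-0.412·69.33)²) = √(253.40692 + 815.89981) = 32.700 km
  → nearest: D (32.700 km)
Q2 at 51.321°N, 0.227°E:
  A: √((-0.150·111.32)² + (-0.593·69.33)²) = √(278.82320 + 1690.25328) = 44.374 km
  B: √((0.238·111.32)² + (0.236·69.33)²) = √(701.94051 + 267.71112) = 31.139 km
  C: √((-0.327·111.32)² + (-0.645·69.33)²) = √(1325.07939 + 1999.68611) = 57.661 km
  D: √((1.024·111.32)² + (-0.077·69.33)²) = √(12994.10311 + 28.49862) = 114.117 km
  → nearest: B (31.139 km)
Q3 at 51.628°N, 0.689°E:
  A: √((-0.457·111.32)² + (-1.055·69.33)²) = √(2588.08655 + 5349.92039) = 89.095 km
  B: √((-0.069·111.32)² + (-0.226·69.33)²) = √(58.99899 + 245.50440) = 17.450 km
  C: √((-0.634·111.32)² + (-1.107·69.33)²) = √(4981.09599 + 5890.30309) = 104.266 km
  D: √((0.717·111.32)² + (-0.539·69.33)²) = √(6370.66409 + 1396.43245) = 88.131 km
  → nearest: B (17.450 km)
Q4 at 52.060°N, 0.500°W:
  A: √((-0.889·111.32)² + (0.134·69.33)²) = √(9793.77037 + 86.30819) = 99.399 km
  B: √((-0.501·111.32)² + (0.963·69.33)²) = √(3110.44013 + 4457.53718) = 86.994 km
  C: √((-1.066·111.32)² + (0.082·69.33)²) = √(14081.88537 + 32.31991) = 118.803 km
  D: √((0.285·111.32)² + (0.650·69.33)²) = √(1006.55177 + 2030.80916) = 55.112 km
  → nearest: D (55.112 km)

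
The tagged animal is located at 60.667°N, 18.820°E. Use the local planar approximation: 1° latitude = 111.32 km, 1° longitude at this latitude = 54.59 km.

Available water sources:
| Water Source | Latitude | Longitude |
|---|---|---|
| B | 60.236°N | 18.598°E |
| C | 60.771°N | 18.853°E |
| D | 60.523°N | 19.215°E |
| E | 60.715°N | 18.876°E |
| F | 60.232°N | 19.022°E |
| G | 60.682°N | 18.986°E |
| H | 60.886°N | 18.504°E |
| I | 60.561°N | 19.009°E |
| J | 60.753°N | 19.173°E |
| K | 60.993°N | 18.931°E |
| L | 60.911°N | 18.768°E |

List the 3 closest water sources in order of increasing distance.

E, G, C

Distances from 60.667°N, 18.820°E:
B: √((-0.431·111.32)² + (-0.222·54.59)²) = √(2301.97676 + 146.86968) = 49.486 km
C: √((0.104·111.32)² + (0.033·54.59)²) = √(134.03341 + 3.24529) = 11.717 km
D: √((-0.144·111.32)² + (0.395·54.59)²) = √(256.96346 + 464.96513) = 26.869 km
E: √((0.048·111.32)² + (0.056·54.59)²) = √(28.55150 + 9.34549) = 6.156 km
F: √((-0.435·111.32)² + (0.202·54.59)²) = √(2344.90315 + 121.59870) = 49.664 km
G: √((0.015·111.32)² + (0.166·54.59)²) = √(2.78823 + 82.11876) = 9.214 km
H: √((0.219·111.32)² + (-0.316·54.59)²) = √(594.33954 + 297.57768) = 29.865 km
I: √((-0.106·111.32)² + (0.189·54.59)²) = √(139.23811 + 106.45101) = 15.674 km
J: √((0.086·111.32)² + (0.353·54.59)²) = √(91.65229 + 371.34331) = 21.517 km
K: √((0.326·111.32)² + (0.111·54.59)²) = √(1316.98733 + 36.71742) = 36.793 km
L: √((0.244·111.32)² + (-0.052·54.59)²) = √(737.77859 + 8.05810) = 27.310 km
Sorted: E (6.156 km) < G (9.214 km) < C (11.717 km) < I (15.674 km) < J (21.517 km) < …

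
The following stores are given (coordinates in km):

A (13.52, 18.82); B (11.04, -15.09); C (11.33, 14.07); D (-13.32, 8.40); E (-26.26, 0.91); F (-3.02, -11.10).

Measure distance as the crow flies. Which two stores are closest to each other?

Pairwise distances:
A–B: √((-2.48)² + (-33.91)²) = √(6.1504 + 1149.8881) = 34.00 km
A–C: √((-2.19)² + (-4.75)²) = √(4.7961 + 22.5625) = 5.23 km
A–D: √((-26.84)² + (-10.42)²) = √(720.3856 + 108.5764) = 28.79 km
A–E: √((-39.78)² + (-17.91)²) = √(1582.4484 + 320.7681) = 43.63 km
A–F: √((-16.54)² + (-29.92)²) = √(273.5716 + 895.2064) = 34.19 km
B–C: √((0.29)² + (29.16)²) = √(0.0841 + 850.3056) = 29.16 km
B–D: √((-24.36)² + (23.49)²) = √(593.4096 + 551.7801) = 33.84 km
B–E: √((-37.30)² + (16.00)²) = √(1391.2900 + 256.0000) = 40.59 km
B–F: √((-14.06)² + (3.99)²) = √(197.6836 + 15.9201) = 14.62 km
C–D: √((-24.65)² + (-5.67)²) = √(607.6225 + 32.1489) = 25.29 km
C–E: √((-37.59)² + (-13.16)²) = √(1413.0081 + 173.1856) = 39.83 km
C–F: √((-14.35)² + (-25.17)²) = √(205.9225 + 633.5289) = 28.97 km
D–E: √((-12.94)² + (-7.49)²) = √(167.4436 + 56.1001) = 14.95 km
D–F: √((10.30)² + (-19.50)²) = √(106.0900 + 380.2500) = 22.05 km
E–F: √((23.24)² + (-12.01)²) = √(540.0976 + 144.2401) = 26.16 km
Closest pair: A–C at 5.23 km.

A and C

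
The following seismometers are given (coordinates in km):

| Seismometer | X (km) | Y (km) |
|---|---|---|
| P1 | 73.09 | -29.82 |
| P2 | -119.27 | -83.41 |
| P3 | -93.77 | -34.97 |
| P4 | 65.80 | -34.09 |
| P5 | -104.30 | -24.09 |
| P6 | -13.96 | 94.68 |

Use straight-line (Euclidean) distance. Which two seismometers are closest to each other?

P1 and P4

Pairwise distances:
P1–P4: 8.45 km
P3–P5: 15.14 km
P2–P3: 54.74 km
P2–P5: 61.18 km
P5–P6: 149.22 km
P4–P6: 151.47 km
P1–P6: 151.91 km
P3–P6: 152.25 km
P3–P4: 159.57 km
P1–P3: 166.94 km
P4–P5: 170.39 km
P1–P5: 177.48 km
P2–P4: 191.53 km
P1–P2: 199.69 km
P2–P6: 206.90 km
Closest pair: P1–P4 at 8.45 km.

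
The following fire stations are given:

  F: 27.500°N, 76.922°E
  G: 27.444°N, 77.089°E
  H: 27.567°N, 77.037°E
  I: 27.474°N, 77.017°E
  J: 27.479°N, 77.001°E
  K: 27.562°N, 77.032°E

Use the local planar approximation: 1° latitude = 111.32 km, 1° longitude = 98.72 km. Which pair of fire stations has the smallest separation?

H and K

Pairwise distances:
H–K: √((-0.005·111.32)² + (-0.005·98.72)²) = √(0.30980 + 0.24364) = 0.744 km
I–J: √((0.005·111.32)² + (-0.016·98.72)²) = √(0.30980 + 2.49488) = 1.675 km
G–I: √((0.030·111.32)² + (-0.072·98.72)²) = √(11.15293 + 50.52139) = 7.853 km
F–J: √((-0.021·111.32)² + (0.079·98.72)²) = √(5.46493 + 60.82253) = 8.142 km
G–J: √((0.035·111.32)² + (-0.088·98.72)²) = √(15.18037 + 75.47022) = 9.521 km
J–K: √((0.083·111.32)² + (0.031·98.72)²) = √(85.36947 + 9.36556) = 9.733 km
F–I: √((-0.026·111.32)² + (0.095·98.72)²) = √(8.37709 + 87.95439) = 9.815 km
I–K: √((0.088·111.32)² + (0.015·98.72)²) = √(95.96475 + 2.19277) = 9.907 km
H–J: √((-0.088·111.32)² + (-0.036·98.72)²) = √(95.96475 + 12.63035) = 10.421 km
H–I: √((-0.093·111.32)² + (-0.020·98.72)²) = √(107.17964 + 3.89826) = 10.539 km
F–K: √((0.062·111.32)² + (0.110·98.72)²) = √(47.63540 + 117.92222) = 12.867 km
F–H: √((0.067·111.32)² + (0.115·98.72)²) = √(55.62833 + 128.88607) = 13.584 km
G–K: √((0.118·111.32)² + (-0.057·98.72)²) = √(172.54819 + 31.66358) = 14.290 km
G–H: √((0.123·111.32)² + (-0.052·98.72)²) = √(187.48072 + 26.35221) = 14.623 km
F–G: √((-0.056·111.32)² + (0.167·98.72)²) = √(38.86176 + 271.79611) = 17.625 km
Closest pair: H–K at 0.744 km.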